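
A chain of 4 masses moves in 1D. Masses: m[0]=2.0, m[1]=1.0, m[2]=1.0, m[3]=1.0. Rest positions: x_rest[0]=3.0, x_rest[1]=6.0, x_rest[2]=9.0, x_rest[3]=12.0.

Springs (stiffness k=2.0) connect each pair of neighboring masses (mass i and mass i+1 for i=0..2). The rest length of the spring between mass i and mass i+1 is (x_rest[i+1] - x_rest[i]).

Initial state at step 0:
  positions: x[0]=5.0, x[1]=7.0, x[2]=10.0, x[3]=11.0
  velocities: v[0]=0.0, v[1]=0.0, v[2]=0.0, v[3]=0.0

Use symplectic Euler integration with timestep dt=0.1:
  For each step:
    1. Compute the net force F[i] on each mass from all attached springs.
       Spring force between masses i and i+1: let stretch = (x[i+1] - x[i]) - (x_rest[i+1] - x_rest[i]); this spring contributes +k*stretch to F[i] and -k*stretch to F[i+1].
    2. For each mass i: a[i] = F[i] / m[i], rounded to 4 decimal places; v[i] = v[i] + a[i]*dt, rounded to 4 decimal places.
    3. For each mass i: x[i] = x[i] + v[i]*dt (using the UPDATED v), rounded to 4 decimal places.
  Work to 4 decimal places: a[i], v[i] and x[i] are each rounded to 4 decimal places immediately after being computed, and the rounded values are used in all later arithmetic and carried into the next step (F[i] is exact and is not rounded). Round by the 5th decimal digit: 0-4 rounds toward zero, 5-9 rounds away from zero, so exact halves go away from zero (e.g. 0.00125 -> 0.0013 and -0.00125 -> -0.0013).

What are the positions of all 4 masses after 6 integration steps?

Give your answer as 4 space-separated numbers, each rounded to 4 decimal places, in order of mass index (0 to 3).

Answer: 4.8094 7.3048 9.3413 11.7351

Derivation:
Step 0: x=[5.0000 7.0000 10.0000 11.0000] v=[0.0000 0.0000 0.0000 0.0000]
Step 1: x=[4.9900 7.0200 9.9600 11.0400] v=[-0.1000 0.2000 -0.4000 0.4000]
Step 2: x=[4.9703 7.0582 9.8828 11.1184] v=[-0.1970 0.3820 -0.7720 0.7840]
Step 3: x=[4.9415 7.1111 9.7738 11.2321] v=[-0.2882 0.5293 -1.0898 1.1369]
Step 4: x=[4.9044 7.1739 9.6407 11.3766] v=[-0.3712 0.6279 -1.3307 1.4452]
Step 5: x=[4.8600 7.2406 9.4930 11.5464] v=[-0.4443 0.6674 -1.4769 1.6980]
Step 6: x=[4.8094 7.3048 9.3413 11.7351] v=[-0.5062 0.6418 -1.5167 1.8873]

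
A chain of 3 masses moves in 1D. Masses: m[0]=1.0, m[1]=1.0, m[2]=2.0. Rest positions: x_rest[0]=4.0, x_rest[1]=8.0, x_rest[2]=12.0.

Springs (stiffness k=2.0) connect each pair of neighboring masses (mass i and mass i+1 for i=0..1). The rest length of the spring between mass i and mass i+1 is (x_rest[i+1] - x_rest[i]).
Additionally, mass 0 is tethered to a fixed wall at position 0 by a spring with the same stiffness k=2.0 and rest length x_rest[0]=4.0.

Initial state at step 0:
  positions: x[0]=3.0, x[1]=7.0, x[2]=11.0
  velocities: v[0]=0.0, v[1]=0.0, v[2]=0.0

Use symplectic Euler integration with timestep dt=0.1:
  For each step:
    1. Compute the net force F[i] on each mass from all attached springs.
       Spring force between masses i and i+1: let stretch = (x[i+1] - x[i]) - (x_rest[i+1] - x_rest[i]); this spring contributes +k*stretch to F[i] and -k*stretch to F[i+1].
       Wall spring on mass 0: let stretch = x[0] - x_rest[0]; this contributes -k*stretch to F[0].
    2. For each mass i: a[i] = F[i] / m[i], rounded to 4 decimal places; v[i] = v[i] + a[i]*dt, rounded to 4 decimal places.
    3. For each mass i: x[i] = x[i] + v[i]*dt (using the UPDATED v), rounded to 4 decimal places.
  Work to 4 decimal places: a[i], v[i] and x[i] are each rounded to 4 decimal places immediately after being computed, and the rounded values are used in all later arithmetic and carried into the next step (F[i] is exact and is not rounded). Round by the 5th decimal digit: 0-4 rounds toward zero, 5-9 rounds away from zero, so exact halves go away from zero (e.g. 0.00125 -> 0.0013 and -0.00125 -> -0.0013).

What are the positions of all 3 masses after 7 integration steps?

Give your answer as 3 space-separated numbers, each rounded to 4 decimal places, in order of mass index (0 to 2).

Step 0: x=[3.0000 7.0000 11.0000] v=[0.0000 0.0000 0.0000]
Step 1: x=[3.0200 7.0000 11.0000] v=[0.2000 0.0000 0.0000]
Step 2: x=[3.0592 7.0004 11.0000] v=[0.3920 0.0040 0.0000]
Step 3: x=[3.1160 7.0020 11.0000] v=[0.5684 0.0157 0.0000]
Step 4: x=[3.1882 7.0058 11.0000] v=[0.7224 0.0381 0.0002]
Step 5: x=[3.2730 7.0131 11.0001] v=[0.8483 0.0734 0.0008]
Step 6: x=[3.3672 7.0254 11.0003] v=[0.9417 0.1228 0.0021]
Step 7: x=[3.4672 7.0440 11.0008] v=[0.9999 0.1861 0.0046]

Answer: 3.4672 7.0440 11.0008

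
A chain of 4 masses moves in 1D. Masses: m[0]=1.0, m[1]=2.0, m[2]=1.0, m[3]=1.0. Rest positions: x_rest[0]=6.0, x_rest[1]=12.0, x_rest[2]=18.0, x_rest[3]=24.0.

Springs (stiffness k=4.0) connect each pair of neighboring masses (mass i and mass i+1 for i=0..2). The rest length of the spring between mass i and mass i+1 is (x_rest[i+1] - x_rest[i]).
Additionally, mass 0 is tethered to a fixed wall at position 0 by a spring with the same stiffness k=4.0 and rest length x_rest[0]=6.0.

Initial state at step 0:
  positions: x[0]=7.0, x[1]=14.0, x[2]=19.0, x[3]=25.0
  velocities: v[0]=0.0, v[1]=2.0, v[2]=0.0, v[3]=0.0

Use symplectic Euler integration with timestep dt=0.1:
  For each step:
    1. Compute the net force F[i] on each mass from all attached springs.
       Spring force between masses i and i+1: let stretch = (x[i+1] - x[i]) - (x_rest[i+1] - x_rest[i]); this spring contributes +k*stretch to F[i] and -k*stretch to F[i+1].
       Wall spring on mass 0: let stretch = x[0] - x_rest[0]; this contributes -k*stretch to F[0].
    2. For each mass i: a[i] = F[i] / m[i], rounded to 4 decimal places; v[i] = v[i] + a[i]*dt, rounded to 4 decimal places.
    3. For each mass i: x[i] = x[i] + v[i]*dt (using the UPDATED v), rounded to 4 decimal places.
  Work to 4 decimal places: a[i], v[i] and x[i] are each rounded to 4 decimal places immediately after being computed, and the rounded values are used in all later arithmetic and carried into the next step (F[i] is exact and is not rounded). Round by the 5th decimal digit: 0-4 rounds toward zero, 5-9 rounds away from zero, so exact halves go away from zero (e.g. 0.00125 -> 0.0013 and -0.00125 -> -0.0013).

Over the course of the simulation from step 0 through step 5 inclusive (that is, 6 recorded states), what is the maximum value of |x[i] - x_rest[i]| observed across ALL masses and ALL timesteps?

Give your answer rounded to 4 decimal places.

Answer: 2.3582

Derivation:
Step 0: x=[7.0000 14.0000 19.0000 25.0000] v=[0.0000 2.0000 0.0000 0.0000]
Step 1: x=[7.0000 14.1600 19.0400 25.0000] v=[0.0000 1.6000 0.4000 0.0000]
Step 2: x=[7.0064 14.2744 19.1232 25.0016] v=[0.0640 1.1440 0.8320 0.0160]
Step 3: x=[7.0233 14.3404 19.2476 25.0081] v=[0.1686 0.6602 1.2438 0.0646]
Step 4: x=[7.0519 14.3582 19.4061 25.0241] v=[0.2861 0.1782 1.5851 0.1604]
Step 5: x=[7.0907 14.3309 19.5874 25.0554] v=[0.3879 -0.2735 1.8131 0.3132]
Max displacement = 2.3582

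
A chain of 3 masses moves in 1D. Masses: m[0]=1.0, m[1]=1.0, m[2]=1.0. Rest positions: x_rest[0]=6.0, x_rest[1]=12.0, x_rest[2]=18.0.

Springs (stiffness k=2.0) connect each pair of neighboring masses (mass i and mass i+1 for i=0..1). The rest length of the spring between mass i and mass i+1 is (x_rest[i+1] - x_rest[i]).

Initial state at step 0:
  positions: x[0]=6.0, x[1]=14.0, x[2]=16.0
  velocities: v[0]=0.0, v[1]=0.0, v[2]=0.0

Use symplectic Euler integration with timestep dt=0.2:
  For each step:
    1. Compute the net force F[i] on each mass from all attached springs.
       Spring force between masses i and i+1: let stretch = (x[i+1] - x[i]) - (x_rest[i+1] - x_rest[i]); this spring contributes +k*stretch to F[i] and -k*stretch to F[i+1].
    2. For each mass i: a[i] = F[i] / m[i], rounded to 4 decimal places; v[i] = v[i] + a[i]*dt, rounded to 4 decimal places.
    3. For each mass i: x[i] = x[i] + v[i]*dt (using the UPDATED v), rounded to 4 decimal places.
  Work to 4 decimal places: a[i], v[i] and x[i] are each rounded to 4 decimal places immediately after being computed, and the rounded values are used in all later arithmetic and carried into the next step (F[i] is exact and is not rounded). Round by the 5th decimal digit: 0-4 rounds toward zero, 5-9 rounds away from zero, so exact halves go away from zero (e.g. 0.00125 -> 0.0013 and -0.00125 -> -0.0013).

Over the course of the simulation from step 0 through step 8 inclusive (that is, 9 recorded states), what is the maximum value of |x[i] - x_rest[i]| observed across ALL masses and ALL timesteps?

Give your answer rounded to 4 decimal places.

Answer: 2.0570

Derivation:
Step 0: x=[6.0000 14.0000 16.0000] v=[0.0000 0.0000 0.0000]
Step 1: x=[6.1600 13.5200 16.3200] v=[0.8000 -2.4000 1.6000]
Step 2: x=[6.4288 12.6752 16.8960] v=[1.3440 -4.2240 2.8800]
Step 3: x=[6.7173 11.6684 17.6143] v=[1.4426 -5.0342 3.5917]
Step 4: x=[6.9219 10.7411 18.3370] v=[1.0230 -4.6363 3.6133]
Step 5: x=[6.9520 10.1160 18.9320] v=[0.1507 -3.1256 2.9749]
Step 6: x=[6.7553 9.9430 19.3017] v=[-0.9837 -0.8648 1.8485]
Step 7: x=[6.3336 10.2637 19.4027] v=[-2.1086 1.6036 0.5050]
Step 8: x=[5.7463 11.0011 19.2526] v=[-2.9366 3.6872 -0.7506]
Max displacement = 2.0570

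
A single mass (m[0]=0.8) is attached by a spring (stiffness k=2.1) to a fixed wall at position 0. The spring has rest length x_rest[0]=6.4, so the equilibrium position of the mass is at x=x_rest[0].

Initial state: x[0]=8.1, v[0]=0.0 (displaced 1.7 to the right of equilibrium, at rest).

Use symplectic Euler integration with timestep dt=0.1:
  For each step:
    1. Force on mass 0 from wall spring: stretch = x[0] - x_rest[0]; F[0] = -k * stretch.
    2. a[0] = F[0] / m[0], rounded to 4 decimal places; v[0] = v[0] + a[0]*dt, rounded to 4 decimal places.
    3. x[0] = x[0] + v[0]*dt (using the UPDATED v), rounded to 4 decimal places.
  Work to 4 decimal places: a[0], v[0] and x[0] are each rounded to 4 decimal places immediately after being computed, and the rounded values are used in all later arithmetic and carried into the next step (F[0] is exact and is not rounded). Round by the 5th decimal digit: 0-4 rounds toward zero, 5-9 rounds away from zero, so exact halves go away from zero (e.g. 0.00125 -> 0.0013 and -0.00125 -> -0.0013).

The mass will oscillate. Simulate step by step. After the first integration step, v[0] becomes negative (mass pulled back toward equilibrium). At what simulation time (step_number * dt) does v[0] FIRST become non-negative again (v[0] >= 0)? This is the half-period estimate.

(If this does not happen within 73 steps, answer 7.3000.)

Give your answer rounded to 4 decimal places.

Step 0: x=[8.1000] v=[0.0000]
Step 1: x=[8.0554] v=[-0.4463]
Step 2: x=[7.9673] v=[-0.8808]
Step 3: x=[7.8381] v=[-1.2922]
Step 4: x=[7.6711] v=[-1.6697]
Step 5: x=[7.4708] v=[-2.0034]
Step 6: x=[7.2424] v=[-2.2845]
Step 7: x=[6.9918] v=[-2.5056]
Step 8: x=[6.7257] v=[-2.6610]
Step 9: x=[6.4511] v=[-2.7465]
Step 10: x=[6.1751] v=[-2.7599]
Step 11: x=[5.9050] v=[-2.7009]
Step 12: x=[5.6479] v=[-2.5710]
Step 13: x=[5.4105] v=[-2.3736]
Step 14: x=[5.1991] v=[-2.1139]
Step 15: x=[5.0192] v=[-1.7987]
Step 16: x=[4.8756] v=[-1.4362]
Step 17: x=[4.7720] v=[-1.0360]
Step 18: x=[4.7111] v=[-0.6087]
Step 19: x=[4.6946] v=[-0.1654]
Step 20: x=[4.7228] v=[0.2823]
First v>=0 after going negative at step 20, time=2.0000

Answer: 2.0000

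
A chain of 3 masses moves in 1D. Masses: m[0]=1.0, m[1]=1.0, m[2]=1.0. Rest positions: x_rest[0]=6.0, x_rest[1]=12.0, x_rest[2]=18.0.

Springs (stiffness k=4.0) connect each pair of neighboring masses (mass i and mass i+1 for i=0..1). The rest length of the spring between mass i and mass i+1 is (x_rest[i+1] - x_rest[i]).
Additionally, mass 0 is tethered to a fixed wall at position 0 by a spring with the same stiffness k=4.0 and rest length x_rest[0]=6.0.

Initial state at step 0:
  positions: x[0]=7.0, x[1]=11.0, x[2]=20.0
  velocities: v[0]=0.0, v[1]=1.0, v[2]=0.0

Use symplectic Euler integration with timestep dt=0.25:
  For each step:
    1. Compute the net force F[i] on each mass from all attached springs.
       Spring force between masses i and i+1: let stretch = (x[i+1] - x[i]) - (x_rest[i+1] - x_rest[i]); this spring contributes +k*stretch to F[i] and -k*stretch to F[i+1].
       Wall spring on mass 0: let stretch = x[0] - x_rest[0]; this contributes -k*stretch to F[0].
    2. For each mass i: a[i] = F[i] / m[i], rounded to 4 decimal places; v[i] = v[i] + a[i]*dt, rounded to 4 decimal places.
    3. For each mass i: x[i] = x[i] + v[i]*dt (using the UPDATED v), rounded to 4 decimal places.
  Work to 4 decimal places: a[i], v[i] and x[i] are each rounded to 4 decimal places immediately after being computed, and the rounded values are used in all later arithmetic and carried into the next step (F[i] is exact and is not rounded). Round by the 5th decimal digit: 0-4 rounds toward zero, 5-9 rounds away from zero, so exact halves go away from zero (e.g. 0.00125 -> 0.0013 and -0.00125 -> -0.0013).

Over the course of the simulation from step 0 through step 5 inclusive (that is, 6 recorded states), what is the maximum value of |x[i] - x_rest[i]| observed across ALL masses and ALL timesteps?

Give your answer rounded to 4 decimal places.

Step 0: x=[7.0000 11.0000 20.0000] v=[0.0000 1.0000 0.0000]
Step 1: x=[6.2500 12.5000 19.2500] v=[-3.0000 6.0000 -3.0000]
Step 2: x=[5.5000 14.1250 18.3125] v=[-3.0000 6.5000 -3.7500]
Step 3: x=[5.5313 14.6406 17.8281] v=[0.1250 2.0625 -1.9375]
Step 4: x=[6.4571 13.6758 18.0469] v=[3.7030 -3.8593 0.8750]
Step 5: x=[7.5733 11.9991 18.6729] v=[4.4646 -6.7069 2.5039]
Max displacement = 2.6406

Answer: 2.6406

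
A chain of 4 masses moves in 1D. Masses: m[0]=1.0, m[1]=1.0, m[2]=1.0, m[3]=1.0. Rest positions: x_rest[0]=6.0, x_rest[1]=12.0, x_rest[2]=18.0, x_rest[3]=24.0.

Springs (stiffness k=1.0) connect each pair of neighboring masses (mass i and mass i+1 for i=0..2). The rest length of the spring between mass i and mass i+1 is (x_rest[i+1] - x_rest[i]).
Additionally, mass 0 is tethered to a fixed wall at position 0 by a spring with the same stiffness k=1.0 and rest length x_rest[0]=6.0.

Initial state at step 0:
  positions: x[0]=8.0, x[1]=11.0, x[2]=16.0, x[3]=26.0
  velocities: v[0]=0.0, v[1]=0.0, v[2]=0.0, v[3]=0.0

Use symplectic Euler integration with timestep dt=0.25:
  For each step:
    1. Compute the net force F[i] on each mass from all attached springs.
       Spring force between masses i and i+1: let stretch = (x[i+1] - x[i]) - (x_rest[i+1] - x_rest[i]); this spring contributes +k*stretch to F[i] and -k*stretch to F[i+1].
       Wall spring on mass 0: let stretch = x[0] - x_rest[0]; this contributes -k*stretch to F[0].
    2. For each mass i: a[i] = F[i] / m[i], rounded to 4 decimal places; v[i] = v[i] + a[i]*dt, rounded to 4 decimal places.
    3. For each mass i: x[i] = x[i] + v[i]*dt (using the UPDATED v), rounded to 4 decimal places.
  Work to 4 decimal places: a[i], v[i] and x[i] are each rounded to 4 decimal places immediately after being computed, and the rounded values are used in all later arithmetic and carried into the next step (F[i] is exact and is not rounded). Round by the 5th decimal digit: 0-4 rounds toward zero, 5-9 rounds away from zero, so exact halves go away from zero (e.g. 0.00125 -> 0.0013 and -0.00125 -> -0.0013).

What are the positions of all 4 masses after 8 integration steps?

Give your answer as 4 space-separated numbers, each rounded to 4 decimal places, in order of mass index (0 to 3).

Answer: 3.8816 13.0140 20.1870 22.3602

Derivation:
Step 0: x=[8.0000 11.0000 16.0000 26.0000] v=[0.0000 0.0000 0.0000 0.0000]
Step 1: x=[7.6875 11.1250 16.3125 25.7500] v=[-1.2500 0.5000 1.2500 -1.0000]
Step 2: x=[7.1094 11.3594 16.8906 25.2852] v=[-2.3125 0.9375 2.3125 -1.8594]
Step 3: x=[6.3526 11.6739 17.6477 24.6707] v=[-3.0274 1.2578 3.0284 -2.4581]
Step 4: x=[5.5313 12.0291 18.4704 23.9922] v=[-3.2852 1.4209 3.2907 -2.7139]
Step 5: x=[4.7704 12.3808 19.2356 23.3436] v=[-3.0436 1.4068 3.0608 -2.5944]
Step 6: x=[4.1870 12.6853 19.8291 22.8133] v=[-2.3336 1.2179 2.3741 -2.1214]
Step 7: x=[3.8731 12.9051 20.1627 22.4714] v=[-1.2558 0.8793 1.3342 -1.3675]
Step 8: x=[3.8816 13.0140 20.1870 22.3602] v=[0.0339 0.4357 0.0970 -0.4447]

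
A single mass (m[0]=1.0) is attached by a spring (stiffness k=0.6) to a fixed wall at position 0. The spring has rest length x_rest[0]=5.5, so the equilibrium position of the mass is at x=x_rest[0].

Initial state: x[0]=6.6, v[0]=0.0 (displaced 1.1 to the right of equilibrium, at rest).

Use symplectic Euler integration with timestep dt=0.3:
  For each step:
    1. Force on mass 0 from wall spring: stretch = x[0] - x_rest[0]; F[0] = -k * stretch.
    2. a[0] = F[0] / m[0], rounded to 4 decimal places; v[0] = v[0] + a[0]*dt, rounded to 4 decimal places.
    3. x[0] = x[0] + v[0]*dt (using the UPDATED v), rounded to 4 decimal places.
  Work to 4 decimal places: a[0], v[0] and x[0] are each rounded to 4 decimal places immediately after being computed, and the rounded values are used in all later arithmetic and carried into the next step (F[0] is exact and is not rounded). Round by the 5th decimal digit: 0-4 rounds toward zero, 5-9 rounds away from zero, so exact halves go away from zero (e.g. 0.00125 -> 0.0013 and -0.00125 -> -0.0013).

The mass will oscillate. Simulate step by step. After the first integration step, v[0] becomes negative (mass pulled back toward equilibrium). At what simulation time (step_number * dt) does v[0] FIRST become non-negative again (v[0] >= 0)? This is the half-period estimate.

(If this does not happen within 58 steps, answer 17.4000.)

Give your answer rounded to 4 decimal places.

Answer: 4.2000

Derivation:
Step 0: x=[6.6000] v=[0.0000]
Step 1: x=[6.5406] v=[-0.1980]
Step 2: x=[6.4250] v=[-0.3853]
Step 3: x=[6.2595] v=[-0.5518]
Step 4: x=[6.0530] v=[-0.6885]
Step 5: x=[5.8166] v=[-0.7880]
Step 6: x=[5.5631] v=[-0.8450]
Step 7: x=[5.3062] v=[-0.8564]
Step 8: x=[5.0598] v=[-0.8215]
Step 9: x=[4.8371] v=[-0.7423]
Step 10: x=[4.6502] v=[-0.6230]
Step 11: x=[4.5092] v=[-0.4700]
Step 12: x=[4.4217] v=[-0.2917]
Step 13: x=[4.3924] v=[-0.0976]
Step 14: x=[4.4229] v=[0.1018]
First v>=0 after going negative at step 14, time=4.2000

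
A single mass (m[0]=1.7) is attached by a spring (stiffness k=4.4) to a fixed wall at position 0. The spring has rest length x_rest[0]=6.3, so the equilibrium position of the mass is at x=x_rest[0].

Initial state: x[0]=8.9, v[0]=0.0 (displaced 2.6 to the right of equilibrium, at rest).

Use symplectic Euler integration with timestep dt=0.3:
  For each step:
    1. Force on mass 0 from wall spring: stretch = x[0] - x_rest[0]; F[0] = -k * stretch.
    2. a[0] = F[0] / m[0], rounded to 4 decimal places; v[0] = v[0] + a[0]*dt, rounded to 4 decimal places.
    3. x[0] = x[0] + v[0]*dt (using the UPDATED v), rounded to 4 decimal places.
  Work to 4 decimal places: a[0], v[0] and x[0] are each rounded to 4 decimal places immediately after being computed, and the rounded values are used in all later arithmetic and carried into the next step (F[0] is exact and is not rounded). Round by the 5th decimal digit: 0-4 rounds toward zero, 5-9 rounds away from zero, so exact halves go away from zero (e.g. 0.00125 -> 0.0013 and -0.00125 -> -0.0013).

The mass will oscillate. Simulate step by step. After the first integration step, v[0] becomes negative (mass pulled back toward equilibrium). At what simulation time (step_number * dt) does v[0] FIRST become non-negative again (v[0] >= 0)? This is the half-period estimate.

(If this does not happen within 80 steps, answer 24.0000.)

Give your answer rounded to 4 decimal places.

Answer: 2.1000

Derivation:
Step 0: x=[8.9000] v=[0.0000]
Step 1: x=[8.2944] v=[-2.0188]
Step 2: x=[7.2242] v=[-3.5674]
Step 3: x=[5.9387] v=[-4.2850]
Step 4: x=[4.7374] v=[-4.0045]
Step 5: x=[3.9000] v=[-2.7912]
Step 6: x=[3.6217] v=[-0.9277]
Step 7: x=[3.9673] v=[1.1519]
First v>=0 after going negative at step 7, time=2.1000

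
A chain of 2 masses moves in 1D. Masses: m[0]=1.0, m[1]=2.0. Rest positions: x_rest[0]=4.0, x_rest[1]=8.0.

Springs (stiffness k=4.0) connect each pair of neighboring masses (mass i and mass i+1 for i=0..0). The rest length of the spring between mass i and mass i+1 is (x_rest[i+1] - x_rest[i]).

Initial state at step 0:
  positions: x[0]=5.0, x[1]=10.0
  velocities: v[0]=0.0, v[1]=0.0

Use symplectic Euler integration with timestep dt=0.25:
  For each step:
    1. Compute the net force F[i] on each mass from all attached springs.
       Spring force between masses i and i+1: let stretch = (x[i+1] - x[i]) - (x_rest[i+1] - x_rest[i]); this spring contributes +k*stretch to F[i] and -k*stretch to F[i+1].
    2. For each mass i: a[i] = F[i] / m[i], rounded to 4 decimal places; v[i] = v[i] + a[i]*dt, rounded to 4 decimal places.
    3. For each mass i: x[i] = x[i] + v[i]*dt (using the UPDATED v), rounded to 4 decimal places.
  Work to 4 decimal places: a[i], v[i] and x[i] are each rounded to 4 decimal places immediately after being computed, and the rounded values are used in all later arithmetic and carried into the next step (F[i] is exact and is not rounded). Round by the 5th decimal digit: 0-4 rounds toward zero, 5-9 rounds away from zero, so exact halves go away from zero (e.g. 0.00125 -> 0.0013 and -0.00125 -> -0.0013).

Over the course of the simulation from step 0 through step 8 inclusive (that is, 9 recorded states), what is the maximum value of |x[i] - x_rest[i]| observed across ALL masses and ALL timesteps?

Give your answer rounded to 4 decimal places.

Answer: 2.3394

Derivation:
Step 0: x=[5.0000 10.0000] v=[0.0000 0.0000]
Step 1: x=[5.2500 9.8750] v=[1.0000 -0.5000]
Step 2: x=[5.6563 9.6719] v=[1.6250 -0.8125]
Step 3: x=[6.0665 9.4668] v=[1.6406 -0.8203]
Step 4: x=[6.3267 9.3367] v=[1.0409 -0.5205]
Step 5: x=[6.3394 9.3303] v=[0.0509 -0.0255]
Step 6: x=[6.0999 9.4501] v=[-0.9582 0.4791]
Step 7: x=[5.6979 9.6511] v=[-1.6080 0.8040]
Step 8: x=[5.2842 9.8580] v=[-1.6548 0.8274]
Max displacement = 2.3394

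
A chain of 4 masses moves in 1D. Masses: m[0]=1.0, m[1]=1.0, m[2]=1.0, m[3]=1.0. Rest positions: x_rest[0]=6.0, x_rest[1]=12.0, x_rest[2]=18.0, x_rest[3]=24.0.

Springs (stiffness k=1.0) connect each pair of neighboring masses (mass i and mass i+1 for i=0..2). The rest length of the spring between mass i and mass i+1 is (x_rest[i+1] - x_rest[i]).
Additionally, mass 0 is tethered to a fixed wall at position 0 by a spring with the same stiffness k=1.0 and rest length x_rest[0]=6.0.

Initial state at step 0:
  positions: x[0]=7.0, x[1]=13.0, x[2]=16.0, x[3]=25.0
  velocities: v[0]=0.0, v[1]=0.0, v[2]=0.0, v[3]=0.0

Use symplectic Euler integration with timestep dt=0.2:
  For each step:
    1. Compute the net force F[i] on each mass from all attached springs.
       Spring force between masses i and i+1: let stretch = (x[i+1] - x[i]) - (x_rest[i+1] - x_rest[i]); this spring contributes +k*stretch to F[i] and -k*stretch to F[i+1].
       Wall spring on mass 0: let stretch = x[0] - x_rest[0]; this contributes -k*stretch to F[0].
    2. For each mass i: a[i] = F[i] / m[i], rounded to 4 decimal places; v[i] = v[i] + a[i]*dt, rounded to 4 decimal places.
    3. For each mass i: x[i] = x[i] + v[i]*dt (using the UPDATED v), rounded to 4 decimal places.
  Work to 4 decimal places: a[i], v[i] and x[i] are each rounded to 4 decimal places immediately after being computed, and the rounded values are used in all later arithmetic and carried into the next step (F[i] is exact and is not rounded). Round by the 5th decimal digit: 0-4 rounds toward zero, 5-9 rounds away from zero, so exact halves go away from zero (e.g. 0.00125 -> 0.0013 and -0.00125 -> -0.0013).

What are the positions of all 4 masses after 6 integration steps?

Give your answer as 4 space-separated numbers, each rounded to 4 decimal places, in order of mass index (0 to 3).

Answer: 6.1105 11.5083 19.3049 23.3522

Derivation:
Step 0: x=[7.0000 13.0000 16.0000 25.0000] v=[0.0000 0.0000 0.0000 0.0000]
Step 1: x=[6.9600 12.8800 16.2400 24.8800] v=[-0.2000 -0.6000 1.2000 -0.6000]
Step 2: x=[6.8784 12.6576 16.6912 24.6544] v=[-0.4080 -1.1120 2.2560 -1.1280]
Step 3: x=[6.7528 12.3654 17.2996 24.3503] v=[-0.6278 -1.4611 3.0419 -1.5206]
Step 4: x=[6.5816 12.0460 17.9926 24.0042] v=[-0.8558 -1.5968 3.4652 -1.7307]
Step 5: x=[6.3658 11.7459 18.6882 23.6576] v=[-1.0792 -1.5004 3.4782 -1.7330]
Step 6: x=[6.1105 11.5083 19.3049 23.3522] v=[-1.2763 -1.1880 3.0836 -1.5269]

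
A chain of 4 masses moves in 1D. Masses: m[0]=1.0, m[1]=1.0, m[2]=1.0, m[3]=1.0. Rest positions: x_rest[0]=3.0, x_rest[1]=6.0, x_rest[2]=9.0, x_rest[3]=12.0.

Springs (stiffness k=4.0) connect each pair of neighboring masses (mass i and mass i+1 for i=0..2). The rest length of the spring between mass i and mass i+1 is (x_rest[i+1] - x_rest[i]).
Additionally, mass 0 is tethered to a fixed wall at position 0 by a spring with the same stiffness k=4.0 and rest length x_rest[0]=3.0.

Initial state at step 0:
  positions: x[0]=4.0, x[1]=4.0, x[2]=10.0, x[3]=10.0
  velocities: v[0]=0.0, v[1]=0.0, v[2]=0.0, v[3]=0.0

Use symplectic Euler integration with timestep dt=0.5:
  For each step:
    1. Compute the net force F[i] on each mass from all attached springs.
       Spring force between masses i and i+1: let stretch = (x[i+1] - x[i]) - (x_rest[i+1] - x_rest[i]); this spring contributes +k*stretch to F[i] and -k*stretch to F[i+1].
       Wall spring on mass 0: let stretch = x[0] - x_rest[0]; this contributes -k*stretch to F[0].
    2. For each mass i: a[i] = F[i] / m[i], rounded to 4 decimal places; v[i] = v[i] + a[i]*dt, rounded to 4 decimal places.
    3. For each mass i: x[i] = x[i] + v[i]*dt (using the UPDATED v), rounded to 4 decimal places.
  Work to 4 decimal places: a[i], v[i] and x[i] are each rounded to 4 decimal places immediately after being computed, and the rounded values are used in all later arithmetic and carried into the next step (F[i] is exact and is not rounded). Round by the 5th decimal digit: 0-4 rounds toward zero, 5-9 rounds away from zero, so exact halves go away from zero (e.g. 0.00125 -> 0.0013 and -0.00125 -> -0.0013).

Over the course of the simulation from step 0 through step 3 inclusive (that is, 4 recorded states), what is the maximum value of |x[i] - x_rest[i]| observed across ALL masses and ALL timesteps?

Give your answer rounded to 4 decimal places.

Step 0: x=[4.0000 4.0000 10.0000 10.0000] v=[0.0000 0.0000 0.0000 0.0000]
Step 1: x=[0.0000 10.0000 4.0000 13.0000] v=[-8.0000 12.0000 -12.0000 6.0000]
Step 2: x=[6.0000 0.0000 13.0000 10.0000] v=[12.0000 -20.0000 18.0000 -6.0000]
Step 3: x=[0.0000 9.0000 6.0000 13.0000] v=[-12.0000 18.0000 -14.0000 6.0000]
Max displacement = 6.0000

Answer: 6.0000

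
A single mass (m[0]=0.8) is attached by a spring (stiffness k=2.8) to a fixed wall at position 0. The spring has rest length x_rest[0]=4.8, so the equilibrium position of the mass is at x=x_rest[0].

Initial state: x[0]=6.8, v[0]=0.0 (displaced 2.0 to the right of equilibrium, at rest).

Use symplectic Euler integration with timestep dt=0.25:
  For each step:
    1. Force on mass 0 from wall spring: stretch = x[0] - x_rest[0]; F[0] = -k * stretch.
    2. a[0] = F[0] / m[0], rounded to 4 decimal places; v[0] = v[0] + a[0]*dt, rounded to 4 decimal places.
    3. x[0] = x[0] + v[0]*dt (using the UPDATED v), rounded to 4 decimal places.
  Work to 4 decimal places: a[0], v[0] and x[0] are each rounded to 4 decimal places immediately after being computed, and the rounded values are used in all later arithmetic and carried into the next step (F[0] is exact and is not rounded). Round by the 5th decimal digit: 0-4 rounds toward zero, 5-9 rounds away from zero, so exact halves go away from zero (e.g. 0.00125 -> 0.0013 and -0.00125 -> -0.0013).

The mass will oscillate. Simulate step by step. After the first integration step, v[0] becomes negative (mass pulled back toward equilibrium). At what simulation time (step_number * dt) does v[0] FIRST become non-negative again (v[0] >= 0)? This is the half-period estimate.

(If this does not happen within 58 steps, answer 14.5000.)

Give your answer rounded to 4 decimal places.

Step 0: x=[6.8000] v=[0.0000]
Step 1: x=[6.3625] v=[-1.7500]
Step 2: x=[5.5832] v=[-3.1172]
Step 3: x=[4.6326] v=[-3.8025]
Step 4: x=[3.7186] v=[-3.6560]
Step 5: x=[3.0412] v=[-2.7098]
Step 6: x=[2.7485] v=[-1.1709]
Step 7: x=[2.9046] v=[0.6242]
First v>=0 after going negative at step 7, time=1.7500

Answer: 1.7500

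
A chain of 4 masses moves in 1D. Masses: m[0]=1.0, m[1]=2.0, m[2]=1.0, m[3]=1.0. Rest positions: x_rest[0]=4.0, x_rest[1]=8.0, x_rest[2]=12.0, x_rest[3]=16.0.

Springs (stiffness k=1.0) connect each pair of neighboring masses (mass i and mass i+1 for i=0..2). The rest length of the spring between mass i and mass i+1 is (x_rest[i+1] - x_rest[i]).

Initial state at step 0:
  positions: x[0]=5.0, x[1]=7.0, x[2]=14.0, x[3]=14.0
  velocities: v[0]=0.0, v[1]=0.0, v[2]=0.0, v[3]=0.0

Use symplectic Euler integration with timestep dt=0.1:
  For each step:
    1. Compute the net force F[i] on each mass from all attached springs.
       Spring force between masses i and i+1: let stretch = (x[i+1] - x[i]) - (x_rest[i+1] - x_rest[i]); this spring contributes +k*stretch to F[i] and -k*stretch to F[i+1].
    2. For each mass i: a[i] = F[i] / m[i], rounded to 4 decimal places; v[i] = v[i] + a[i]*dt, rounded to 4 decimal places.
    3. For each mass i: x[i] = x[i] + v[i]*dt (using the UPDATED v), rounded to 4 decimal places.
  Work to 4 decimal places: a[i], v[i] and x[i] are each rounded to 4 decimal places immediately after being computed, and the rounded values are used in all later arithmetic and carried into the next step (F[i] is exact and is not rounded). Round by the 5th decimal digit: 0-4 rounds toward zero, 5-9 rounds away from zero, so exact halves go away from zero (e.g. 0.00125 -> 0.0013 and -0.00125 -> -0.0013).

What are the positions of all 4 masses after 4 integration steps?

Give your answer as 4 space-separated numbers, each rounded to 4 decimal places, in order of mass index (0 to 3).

Answer: 4.8067 7.2396 13.3304 14.3837

Derivation:
Step 0: x=[5.0000 7.0000 14.0000 14.0000] v=[0.0000 0.0000 0.0000 0.0000]
Step 1: x=[4.9800 7.0250 13.9300 14.0400] v=[-0.2000 0.2500 -0.7000 0.4000]
Step 2: x=[4.9405 7.0743 13.7921 14.1189] v=[-0.3955 0.4930 -1.3795 0.7890]
Step 3: x=[4.8823 7.1465 13.5902 14.2345] v=[-0.5821 0.7222 -2.0186 1.1563]
Step 4: x=[4.8067 7.2396 13.3304 14.3837] v=[-0.7557 0.9312 -2.5985 1.4919]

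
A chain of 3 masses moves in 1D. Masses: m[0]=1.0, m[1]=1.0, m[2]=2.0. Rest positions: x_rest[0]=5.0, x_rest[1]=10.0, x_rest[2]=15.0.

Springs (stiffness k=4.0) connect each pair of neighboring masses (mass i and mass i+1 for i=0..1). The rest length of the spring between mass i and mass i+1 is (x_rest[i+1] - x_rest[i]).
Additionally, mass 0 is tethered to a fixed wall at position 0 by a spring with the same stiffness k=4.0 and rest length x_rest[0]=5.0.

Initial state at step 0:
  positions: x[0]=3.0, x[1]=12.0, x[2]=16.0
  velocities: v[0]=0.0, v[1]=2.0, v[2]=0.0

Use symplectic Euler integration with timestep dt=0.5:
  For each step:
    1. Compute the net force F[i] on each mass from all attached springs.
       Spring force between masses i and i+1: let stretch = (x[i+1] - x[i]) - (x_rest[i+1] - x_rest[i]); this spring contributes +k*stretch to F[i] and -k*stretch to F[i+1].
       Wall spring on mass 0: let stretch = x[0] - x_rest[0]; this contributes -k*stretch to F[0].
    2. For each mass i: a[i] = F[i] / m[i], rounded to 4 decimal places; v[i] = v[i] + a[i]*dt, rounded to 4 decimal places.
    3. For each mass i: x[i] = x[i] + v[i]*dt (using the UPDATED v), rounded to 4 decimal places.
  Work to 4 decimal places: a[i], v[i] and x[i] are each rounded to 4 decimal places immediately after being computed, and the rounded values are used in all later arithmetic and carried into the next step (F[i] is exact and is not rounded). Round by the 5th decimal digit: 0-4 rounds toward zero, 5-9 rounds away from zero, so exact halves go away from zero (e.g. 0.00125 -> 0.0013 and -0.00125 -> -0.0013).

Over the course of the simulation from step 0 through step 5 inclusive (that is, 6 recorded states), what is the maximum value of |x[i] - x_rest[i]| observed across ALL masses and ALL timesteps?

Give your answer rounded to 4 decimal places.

Step 0: x=[3.0000 12.0000 16.0000] v=[0.0000 2.0000 0.0000]
Step 1: x=[9.0000 8.0000 16.5000] v=[12.0000 -8.0000 1.0000]
Step 2: x=[5.0000 13.5000 15.2500] v=[-8.0000 11.0000 -2.5000]
Step 3: x=[4.5000 12.2500 15.6250] v=[-1.0000 -2.5000 0.7500]
Step 4: x=[7.2500 6.6250 16.8125] v=[5.5000 -11.2500 2.3750]
Step 5: x=[2.1250 11.8125 15.4063] v=[-10.2500 10.3750 -2.8125]
Max displacement = 4.0000

Answer: 4.0000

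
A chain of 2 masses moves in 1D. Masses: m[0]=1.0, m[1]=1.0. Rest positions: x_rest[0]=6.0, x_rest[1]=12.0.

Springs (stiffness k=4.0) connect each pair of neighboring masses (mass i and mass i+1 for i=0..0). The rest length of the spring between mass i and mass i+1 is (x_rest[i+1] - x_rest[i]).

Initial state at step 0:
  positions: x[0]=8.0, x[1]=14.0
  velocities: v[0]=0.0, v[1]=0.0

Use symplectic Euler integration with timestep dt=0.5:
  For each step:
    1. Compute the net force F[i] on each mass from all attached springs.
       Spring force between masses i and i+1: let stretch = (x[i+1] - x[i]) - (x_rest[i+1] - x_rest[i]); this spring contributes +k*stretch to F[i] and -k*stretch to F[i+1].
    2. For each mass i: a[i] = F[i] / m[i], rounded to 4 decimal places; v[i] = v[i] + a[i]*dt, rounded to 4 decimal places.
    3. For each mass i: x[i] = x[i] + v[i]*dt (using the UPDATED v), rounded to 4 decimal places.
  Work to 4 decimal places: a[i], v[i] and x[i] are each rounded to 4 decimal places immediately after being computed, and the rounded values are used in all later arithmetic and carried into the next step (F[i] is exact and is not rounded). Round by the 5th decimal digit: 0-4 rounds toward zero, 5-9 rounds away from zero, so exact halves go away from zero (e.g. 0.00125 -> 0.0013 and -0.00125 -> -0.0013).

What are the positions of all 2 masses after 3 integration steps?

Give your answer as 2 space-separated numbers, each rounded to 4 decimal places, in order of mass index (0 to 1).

Answer: 8.0000 14.0000

Derivation:
Step 0: x=[8.0000 14.0000] v=[0.0000 0.0000]
Step 1: x=[8.0000 14.0000] v=[0.0000 0.0000]
Step 2: x=[8.0000 14.0000] v=[0.0000 0.0000]
Step 3: x=[8.0000 14.0000] v=[0.0000 0.0000]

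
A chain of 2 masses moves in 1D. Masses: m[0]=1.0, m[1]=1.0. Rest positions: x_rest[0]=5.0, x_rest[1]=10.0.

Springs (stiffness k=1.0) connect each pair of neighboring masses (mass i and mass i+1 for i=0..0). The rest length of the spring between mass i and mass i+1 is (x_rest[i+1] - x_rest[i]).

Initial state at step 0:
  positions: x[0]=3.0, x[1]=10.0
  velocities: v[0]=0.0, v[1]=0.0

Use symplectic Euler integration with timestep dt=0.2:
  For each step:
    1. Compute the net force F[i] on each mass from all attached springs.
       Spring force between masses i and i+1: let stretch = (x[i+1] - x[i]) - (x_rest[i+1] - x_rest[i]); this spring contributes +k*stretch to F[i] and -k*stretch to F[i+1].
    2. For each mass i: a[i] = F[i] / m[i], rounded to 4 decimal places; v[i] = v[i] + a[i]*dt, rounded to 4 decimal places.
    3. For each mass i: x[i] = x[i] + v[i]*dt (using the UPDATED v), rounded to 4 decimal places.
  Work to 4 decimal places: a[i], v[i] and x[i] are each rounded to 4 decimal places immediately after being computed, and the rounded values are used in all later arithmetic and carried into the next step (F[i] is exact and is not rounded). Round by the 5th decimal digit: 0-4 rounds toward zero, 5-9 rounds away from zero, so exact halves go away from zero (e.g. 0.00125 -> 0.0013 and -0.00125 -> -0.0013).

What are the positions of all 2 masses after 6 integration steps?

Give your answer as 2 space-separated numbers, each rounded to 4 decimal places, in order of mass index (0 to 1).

Step 0: x=[3.0000 10.0000] v=[0.0000 0.0000]
Step 1: x=[3.0800 9.9200] v=[0.4000 -0.4000]
Step 2: x=[3.2336 9.7664] v=[0.7680 -0.7680]
Step 3: x=[3.4485 9.5515] v=[1.0746 -1.0746]
Step 4: x=[3.7075 9.2925] v=[1.2952 -1.2952]
Step 5: x=[3.9899 9.0101] v=[1.4122 -1.4122]
Step 6: x=[4.2731 8.7269] v=[1.4162 -1.4162]

Answer: 4.2731 8.7269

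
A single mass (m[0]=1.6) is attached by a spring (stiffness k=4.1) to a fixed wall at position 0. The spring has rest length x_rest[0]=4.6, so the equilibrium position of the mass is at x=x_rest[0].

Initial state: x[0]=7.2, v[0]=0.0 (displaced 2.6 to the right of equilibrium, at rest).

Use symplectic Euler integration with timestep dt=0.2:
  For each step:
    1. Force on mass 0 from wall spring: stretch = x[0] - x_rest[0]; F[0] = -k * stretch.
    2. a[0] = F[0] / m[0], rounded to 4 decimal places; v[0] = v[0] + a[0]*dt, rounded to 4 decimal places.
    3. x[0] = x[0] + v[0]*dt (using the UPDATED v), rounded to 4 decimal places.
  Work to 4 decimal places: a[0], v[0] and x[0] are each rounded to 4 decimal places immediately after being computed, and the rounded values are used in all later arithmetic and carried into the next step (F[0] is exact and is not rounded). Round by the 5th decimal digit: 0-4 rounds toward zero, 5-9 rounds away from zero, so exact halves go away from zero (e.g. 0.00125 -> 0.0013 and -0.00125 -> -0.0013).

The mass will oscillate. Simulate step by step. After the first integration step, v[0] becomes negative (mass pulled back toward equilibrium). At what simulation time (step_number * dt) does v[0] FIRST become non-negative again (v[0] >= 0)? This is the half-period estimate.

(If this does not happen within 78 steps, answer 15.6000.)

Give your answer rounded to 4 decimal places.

Step 0: x=[7.2000] v=[0.0000]
Step 1: x=[6.9335] v=[-1.3325]
Step 2: x=[6.4278] v=[-2.5284]
Step 3: x=[5.7348] v=[-3.4651]
Step 4: x=[4.9255] v=[-4.0467]
Step 5: x=[4.0828] v=[-4.2135]
Step 6: x=[3.2931] v=[-3.9484]
Step 7: x=[2.6374] v=[-3.2786]
Step 8: x=[2.1828] v=[-2.2728]
Step 9: x=[1.9760] v=[-1.0340]
Step 10: x=[2.0382] v=[0.3108]
First v>=0 after going negative at step 10, time=2.0000

Answer: 2.0000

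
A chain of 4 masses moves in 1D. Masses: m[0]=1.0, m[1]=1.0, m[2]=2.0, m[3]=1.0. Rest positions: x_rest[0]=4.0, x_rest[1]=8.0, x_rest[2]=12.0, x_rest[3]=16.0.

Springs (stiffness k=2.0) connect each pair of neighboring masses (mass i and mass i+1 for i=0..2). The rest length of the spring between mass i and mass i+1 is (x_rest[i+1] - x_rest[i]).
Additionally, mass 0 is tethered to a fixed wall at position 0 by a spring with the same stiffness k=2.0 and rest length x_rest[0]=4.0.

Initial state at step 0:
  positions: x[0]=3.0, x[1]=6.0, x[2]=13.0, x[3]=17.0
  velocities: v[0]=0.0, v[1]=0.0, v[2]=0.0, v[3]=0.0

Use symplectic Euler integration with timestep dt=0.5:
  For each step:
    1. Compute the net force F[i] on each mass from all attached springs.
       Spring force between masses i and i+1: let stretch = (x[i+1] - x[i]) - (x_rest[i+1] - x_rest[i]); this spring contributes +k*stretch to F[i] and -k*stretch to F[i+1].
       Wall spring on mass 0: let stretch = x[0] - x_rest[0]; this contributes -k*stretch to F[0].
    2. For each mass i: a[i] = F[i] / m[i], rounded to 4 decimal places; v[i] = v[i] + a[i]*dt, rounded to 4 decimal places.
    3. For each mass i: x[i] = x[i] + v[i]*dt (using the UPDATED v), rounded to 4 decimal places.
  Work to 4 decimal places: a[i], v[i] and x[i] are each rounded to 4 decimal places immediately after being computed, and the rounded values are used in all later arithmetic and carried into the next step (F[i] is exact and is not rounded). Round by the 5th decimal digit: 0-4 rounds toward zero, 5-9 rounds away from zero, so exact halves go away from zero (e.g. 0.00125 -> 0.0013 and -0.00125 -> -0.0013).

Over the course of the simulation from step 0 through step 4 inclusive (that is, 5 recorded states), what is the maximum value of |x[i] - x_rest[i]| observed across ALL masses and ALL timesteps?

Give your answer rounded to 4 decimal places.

Step 0: x=[3.0000 6.0000 13.0000 17.0000] v=[0.0000 0.0000 0.0000 0.0000]
Step 1: x=[3.0000 8.0000 12.2500 17.0000] v=[0.0000 4.0000 -1.5000 0.0000]
Step 2: x=[4.0000 9.6250 11.6250 16.6250] v=[2.0000 3.2500 -1.2500 -0.7500]
Step 3: x=[5.8125 9.4375 11.7500 15.7500] v=[3.6250 -0.3750 0.2500 -1.7500]
Step 4: x=[6.5313 8.5938 12.2969 14.8750] v=[1.4375 -1.6875 1.0938 -1.7500]
Max displacement = 2.5313

Answer: 2.5313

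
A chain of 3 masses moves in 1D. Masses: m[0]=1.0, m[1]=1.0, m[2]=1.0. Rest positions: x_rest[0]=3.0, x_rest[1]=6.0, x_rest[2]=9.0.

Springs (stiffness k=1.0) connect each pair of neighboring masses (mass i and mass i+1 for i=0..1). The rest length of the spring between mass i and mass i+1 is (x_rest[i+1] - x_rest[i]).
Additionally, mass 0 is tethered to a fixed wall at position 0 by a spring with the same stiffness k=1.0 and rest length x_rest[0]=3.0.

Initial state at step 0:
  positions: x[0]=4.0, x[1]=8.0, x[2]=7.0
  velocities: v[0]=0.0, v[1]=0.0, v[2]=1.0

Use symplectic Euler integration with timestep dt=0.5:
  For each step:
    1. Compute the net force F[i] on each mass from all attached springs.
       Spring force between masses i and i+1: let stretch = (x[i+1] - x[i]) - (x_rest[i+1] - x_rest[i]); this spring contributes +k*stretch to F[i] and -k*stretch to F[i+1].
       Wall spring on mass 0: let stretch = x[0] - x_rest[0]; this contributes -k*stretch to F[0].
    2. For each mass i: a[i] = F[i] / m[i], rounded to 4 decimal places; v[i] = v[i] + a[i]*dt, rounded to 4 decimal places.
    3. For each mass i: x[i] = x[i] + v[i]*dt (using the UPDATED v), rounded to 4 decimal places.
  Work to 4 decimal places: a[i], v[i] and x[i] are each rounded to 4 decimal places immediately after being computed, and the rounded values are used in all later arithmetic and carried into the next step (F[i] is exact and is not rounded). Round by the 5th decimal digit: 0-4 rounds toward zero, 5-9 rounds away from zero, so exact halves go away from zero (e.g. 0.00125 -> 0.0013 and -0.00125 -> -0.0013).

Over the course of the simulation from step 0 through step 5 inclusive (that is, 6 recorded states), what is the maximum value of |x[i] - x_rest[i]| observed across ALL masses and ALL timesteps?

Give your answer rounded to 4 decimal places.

Answer: 2.9102

Derivation:
Step 0: x=[4.0000 8.0000 7.0000] v=[0.0000 0.0000 1.0000]
Step 1: x=[4.0000 6.7500 8.5000] v=[0.0000 -2.5000 3.0000]
Step 2: x=[3.6875 5.2500 10.3125] v=[-0.6250 -3.0000 3.6250]
Step 3: x=[2.8438 4.6250 11.6094] v=[-1.6875 -1.2500 2.5938]
Step 4: x=[1.7344 5.3008 11.9102] v=[-2.2188 1.3516 0.6016]
Step 5: x=[1.0830 6.7374 11.3087] v=[-1.3028 2.8731 -1.2031]
Max displacement = 2.9102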